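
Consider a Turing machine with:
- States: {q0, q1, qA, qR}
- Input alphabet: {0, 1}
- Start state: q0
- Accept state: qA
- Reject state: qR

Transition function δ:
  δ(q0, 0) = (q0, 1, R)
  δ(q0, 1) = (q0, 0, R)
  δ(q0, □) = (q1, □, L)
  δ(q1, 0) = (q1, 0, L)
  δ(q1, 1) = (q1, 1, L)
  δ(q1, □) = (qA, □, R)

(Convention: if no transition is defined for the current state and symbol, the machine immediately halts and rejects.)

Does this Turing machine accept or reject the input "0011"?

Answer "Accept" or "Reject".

Execution trace:
Initial: [q0]0011
Step 1: δ(q0, 0) = (q0, 1, R) → 1[q0]011
Step 2: δ(q0, 0) = (q0, 1, R) → 11[q0]11
Step 3: δ(q0, 1) = (q0, 0, R) → 110[q0]1
Step 4: δ(q0, 1) = (q0, 0, R) → 1100[q0]□
Step 5: δ(q0, □) = (q1, □, L) → 110[q1]0□
Step 6: δ(q1, 0) = (q1, 0, L) → 11[q1]00□
Step 7: δ(q1, 0) = (q1, 0, L) → 1[q1]100□
Step 8: δ(q1, 1) = (q1, 1, L) → [q1]1100□
Step 9: δ(q1, 1) = (q1, 1, L) → [q1]□1100□
Step 10: δ(q1, □) = (qA, □, R) → □[qA]1100□

The machine reaches the accept state qA and halts.

Answer: Accept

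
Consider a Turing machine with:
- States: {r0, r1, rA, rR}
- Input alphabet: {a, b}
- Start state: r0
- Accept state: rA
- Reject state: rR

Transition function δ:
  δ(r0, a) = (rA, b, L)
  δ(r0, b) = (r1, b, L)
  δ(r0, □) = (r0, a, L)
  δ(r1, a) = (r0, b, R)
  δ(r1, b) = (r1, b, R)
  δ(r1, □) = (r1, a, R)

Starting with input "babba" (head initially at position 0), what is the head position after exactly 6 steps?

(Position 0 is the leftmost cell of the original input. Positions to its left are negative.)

Execution trace (head position shown):
Step 0: [r0]babba  (head at position 0)
Step 1: move left → [r1]□babba  (head at position -1)
Step 2: move right → a[r1]babba  (head at position 0)
Step 3: move right → ab[r1]abba  (head at position 1)
Step 4: move right → abb[r0]bba  (head at position 2)
Step 5: move left → ab[r1]bbba  (head at position 1)
Step 6: move right → abb[r1]bba  (head at position 2)

After 6 steps, the head is at position 2.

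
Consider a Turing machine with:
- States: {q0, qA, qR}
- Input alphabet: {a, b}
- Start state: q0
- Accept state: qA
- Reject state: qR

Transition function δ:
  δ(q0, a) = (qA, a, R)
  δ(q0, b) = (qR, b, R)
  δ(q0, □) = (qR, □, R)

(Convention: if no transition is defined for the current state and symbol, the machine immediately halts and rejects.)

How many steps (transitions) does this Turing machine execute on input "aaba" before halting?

Execution trace:
Initial: [q0]aaba
Step 1: δ(q0, a) = (qA, a, R) → a[qA]aba

The machine reaches the accept state qA and halts.

The machine executed 1 step before halting.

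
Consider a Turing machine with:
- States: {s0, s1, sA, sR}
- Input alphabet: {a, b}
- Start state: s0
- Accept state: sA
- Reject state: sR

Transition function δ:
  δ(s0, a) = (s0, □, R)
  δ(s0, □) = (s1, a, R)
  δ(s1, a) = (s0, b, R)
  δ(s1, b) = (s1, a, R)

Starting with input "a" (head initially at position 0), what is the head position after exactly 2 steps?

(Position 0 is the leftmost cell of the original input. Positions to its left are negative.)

Execution trace (head position shown):
Step 0: [s0]a  (head at position 0)
Step 1: move right → □[s0]□  (head at position 1)
Step 2: move right → □a[s1]□  (head at position 2)

After 2 steps, the head is at position 2.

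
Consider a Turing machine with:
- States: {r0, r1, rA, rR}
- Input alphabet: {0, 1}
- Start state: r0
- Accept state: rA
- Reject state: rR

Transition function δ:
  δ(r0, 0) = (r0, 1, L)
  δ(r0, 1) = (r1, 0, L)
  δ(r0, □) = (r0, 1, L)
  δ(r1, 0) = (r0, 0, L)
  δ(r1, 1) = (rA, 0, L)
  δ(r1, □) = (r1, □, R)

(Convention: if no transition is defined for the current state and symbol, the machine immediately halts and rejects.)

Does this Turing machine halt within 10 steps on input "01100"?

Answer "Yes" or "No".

Execution trace:
Initial: [r0]01100
Step 1: δ(r0, 0) = (r0, 1, L) → [r0]□11100
Step 2: δ(r0, □) = (r0, 1, L) → [r0]□111100
Step 3: δ(r0, □) = (r0, 1, L) → [r0]□1111100
Step 4: δ(r0, □) = (r0, 1, L) → [r0]□11111100
Step 5: δ(r0, □) = (r0, 1, L) → [r0]□111111100
Step 6: δ(r0, □) = (r0, 1, L) → [r0]□1111111100
Step 7: δ(r0, □) = (r0, 1, L) → [r0]□11111111100
Step 8: δ(r0, □) = (r0, 1, L) → [r0]□111111111100
Step 9: δ(r0, □) = (r0, 1, L) → [r0]□1111111111100
Step 10: δ(r0, □) = (r0, 1, L) → [r0]□11111111111100

The machine has not reached a halting state after 10 steps.
The machine did not halt within the 10-step bound.

Answer: No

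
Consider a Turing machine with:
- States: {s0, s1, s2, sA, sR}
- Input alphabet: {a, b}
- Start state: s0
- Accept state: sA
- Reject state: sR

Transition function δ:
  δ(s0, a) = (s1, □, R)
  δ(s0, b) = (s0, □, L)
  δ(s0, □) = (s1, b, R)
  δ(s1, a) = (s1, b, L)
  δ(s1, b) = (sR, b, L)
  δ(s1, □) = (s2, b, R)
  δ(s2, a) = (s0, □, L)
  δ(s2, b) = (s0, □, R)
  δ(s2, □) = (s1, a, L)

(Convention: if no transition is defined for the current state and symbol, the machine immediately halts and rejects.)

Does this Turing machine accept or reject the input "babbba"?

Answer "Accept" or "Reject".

Execution trace:
Initial: [s0]babbba
Step 1: δ(s0, b) = (s0, □, L) → [s0]□□abbba
Step 2: δ(s0, □) = (s1, b, R) → b[s1]□abbba
Step 3: δ(s1, □) = (s2, b, R) → bb[s2]abbba
Step 4: δ(s2, a) = (s0, □, L) → b[s0]b□bbba
Step 5: δ(s0, b) = (s0, □, L) → [s0]b□□bbba
Step 6: δ(s0, b) = (s0, □, L) → [s0]□□□□bbba
Step 7: δ(s0, □) = (s1, b, R) → b[s1]□□□bbba
Step 8: δ(s1, □) = (s2, b, R) → bb[s2]□□bbba
Step 9: δ(s2, □) = (s1, a, L) → b[s1]ba□bbba
Step 10: δ(s1, b) = (sR, b, L) → [sR]bba□bbba

The machine reaches the reject state sR and halts.

Answer: Reject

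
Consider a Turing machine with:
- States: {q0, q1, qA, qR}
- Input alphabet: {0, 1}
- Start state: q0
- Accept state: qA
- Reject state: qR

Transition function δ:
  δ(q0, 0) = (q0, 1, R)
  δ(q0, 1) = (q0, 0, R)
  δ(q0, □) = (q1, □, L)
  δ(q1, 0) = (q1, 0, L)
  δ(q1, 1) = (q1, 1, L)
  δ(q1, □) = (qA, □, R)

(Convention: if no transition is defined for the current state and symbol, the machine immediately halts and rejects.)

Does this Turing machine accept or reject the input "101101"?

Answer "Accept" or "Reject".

Execution trace:
Initial: [q0]101101
Step 1: δ(q0, 1) = (q0, 0, R) → 0[q0]01101
Step 2: δ(q0, 0) = (q0, 1, R) → 01[q0]1101
Step 3: δ(q0, 1) = (q0, 0, R) → 010[q0]101
Step 4: δ(q0, 1) = (q0, 0, R) → 0100[q0]01
Step 5: δ(q0, 0) = (q0, 1, R) → 01001[q0]1
Step 6: δ(q0, 1) = (q0, 0, R) → 010010[q0]□
Step 7: δ(q0, □) = (q1, □, L) → 01001[q1]0□
Step 8: δ(q1, 0) = (q1, 0, L) → 0100[q1]10□
Step 9: δ(q1, 1) = (q1, 1, L) → 010[q1]010□
Step 10: δ(q1, 0) = (q1, 0, L) → 01[q1]0010□
Step 11: δ(q1, 0) = (q1, 0, L) → 0[q1]10010□
Step 12: δ(q1, 1) = (q1, 1, L) → [q1]010010□
Step 13: δ(q1, 0) = (q1, 0, L) → [q1]□010010□
Step 14: δ(q1, □) = (qA, □, R) → □[qA]010010□

The machine reaches the accept state qA and halts.

Answer: Accept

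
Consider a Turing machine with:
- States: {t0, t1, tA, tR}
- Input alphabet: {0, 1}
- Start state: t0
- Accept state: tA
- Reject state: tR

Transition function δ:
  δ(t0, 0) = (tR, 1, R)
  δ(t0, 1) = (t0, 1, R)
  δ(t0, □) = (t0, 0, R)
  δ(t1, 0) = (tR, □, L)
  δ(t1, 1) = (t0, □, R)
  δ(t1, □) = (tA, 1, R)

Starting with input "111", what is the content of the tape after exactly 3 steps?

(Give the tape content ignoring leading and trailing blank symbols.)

Execution trace:
Initial: [t0]111
Step 1: δ(t0, 1) = (t0, 1, R) → 1[t0]11
Step 2: δ(t0, 1) = (t0, 1, R) → 11[t0]1
Step 3: δ(t0, 1) = (t0, 1, R) → 111[t0]□

After 3 steps, the tape (ignoring leading/trailing blanks) is: 111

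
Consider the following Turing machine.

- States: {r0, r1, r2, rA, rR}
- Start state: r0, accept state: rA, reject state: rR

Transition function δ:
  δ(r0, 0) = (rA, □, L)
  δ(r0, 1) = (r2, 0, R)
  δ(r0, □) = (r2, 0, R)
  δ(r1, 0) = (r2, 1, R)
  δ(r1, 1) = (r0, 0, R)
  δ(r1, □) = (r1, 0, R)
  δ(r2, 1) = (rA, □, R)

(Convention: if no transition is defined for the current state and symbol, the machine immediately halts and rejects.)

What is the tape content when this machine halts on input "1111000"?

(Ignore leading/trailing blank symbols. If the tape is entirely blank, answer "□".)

Execution trace:
Initial: [r0]1111000
Step 1: δ(r0, 1) = (r2, 0, R) → 0[r2]111000
Step 2: δ(r2, 1) = (rA, □, R) → 0□[rA]11000

The machine reaches the accept state rA and halts.

Final tape (ignoring leading/trailing blanks): 0□11000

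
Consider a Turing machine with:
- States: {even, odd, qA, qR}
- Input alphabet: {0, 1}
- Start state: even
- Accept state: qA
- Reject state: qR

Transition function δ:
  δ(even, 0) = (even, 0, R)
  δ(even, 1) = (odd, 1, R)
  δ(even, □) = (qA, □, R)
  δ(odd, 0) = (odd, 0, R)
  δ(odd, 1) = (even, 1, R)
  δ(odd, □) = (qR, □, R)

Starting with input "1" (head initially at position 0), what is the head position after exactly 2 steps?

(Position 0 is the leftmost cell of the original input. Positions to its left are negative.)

Execution trace (head position shown):
Step 0: [even]1  (head at position 0)
Step 1: move right → 1[odd]□  (head at position 1)
Step 2: move right → 1□[qR]□  (head at position 2)

After 2 steps, the head is at position 2.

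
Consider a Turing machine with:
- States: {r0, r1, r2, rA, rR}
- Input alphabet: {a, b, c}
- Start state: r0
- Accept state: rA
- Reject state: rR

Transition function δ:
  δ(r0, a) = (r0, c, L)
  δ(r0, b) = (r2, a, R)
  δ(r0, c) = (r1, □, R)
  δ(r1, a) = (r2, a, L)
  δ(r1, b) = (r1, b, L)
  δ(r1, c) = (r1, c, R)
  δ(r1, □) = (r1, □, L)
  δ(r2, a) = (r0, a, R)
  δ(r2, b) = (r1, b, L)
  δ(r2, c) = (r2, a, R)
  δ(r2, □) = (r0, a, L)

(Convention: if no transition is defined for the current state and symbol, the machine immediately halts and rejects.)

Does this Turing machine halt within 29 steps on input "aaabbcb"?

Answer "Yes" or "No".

Execution trace:
Initial: [r0]aaabbcb
Step 1: δ(r0, a) = (r0, c, L) → [r0]□caabbcb

No transition is defined for δ(r0, □). By convention the machine halts and rejects.
The machine halted after 1 step (within the 29-step bound).

Answer: Yes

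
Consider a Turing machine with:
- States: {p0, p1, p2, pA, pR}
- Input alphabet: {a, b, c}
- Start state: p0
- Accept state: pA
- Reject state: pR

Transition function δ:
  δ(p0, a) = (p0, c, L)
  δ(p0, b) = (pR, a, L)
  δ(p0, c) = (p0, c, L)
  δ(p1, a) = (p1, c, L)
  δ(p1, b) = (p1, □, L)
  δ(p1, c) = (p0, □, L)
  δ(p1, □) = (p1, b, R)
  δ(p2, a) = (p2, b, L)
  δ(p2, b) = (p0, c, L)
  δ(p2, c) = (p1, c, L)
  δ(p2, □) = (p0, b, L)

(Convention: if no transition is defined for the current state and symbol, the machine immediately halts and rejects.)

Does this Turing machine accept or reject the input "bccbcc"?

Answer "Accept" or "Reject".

Execution trace:
Initial: [p0]bccbcc
Step 1: δ(p0, b) = (pR, a, L) → [pR]□accbcc

The machine reaches the reject state pR and halts.

Answer: Reject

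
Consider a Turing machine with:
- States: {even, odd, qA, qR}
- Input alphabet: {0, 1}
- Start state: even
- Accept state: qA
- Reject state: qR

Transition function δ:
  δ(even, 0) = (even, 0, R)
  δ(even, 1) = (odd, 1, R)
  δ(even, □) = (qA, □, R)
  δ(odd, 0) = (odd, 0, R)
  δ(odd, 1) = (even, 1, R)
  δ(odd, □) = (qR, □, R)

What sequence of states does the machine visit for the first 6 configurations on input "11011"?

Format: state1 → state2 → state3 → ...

Execution trace:
Initial: [even]11011
Step 1: δ(even, 1) = (odd, 1, R) → 1[odd]1011
Step 2: δ(odd, 1) = (even, 1, R) → 11[even]011
Step 3: δ(even, 0) = (even, 0, R) → 110[even]11
Step 4: δ(even, 1) = (odd, 1, R) → 1101[odd]1
Step 5: δ(odd, 1) = (even, 1, R) → 11011[even]□

State sequence: even → odd → even → even → odd → even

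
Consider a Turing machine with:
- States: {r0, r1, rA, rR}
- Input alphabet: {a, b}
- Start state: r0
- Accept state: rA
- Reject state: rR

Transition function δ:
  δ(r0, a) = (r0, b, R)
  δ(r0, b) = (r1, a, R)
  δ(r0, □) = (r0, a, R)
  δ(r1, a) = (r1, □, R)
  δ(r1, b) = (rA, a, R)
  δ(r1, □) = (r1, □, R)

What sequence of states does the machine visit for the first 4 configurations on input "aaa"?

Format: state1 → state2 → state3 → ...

Execution trace:
Initial: [r0]aaa
Step 1: δ(r0, a) = (r0, b, R) → b[r0]aa
Step 2: δ(r0, a) = (r0, b, R) → bb[r0]a
Step 3: δ(r0, a) = (r0, b, R) → bbb[r0]□

State sequence: r0 → r0 → r0 → r0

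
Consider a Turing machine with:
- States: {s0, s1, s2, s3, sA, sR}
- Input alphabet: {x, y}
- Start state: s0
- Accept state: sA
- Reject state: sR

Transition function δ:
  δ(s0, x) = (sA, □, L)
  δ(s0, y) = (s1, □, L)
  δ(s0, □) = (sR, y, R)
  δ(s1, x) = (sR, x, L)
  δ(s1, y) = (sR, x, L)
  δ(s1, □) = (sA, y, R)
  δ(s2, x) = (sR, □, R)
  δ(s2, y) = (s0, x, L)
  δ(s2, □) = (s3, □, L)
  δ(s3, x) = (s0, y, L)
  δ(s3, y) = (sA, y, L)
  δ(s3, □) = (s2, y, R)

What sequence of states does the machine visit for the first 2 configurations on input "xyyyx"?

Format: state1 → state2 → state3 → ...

Execution trace:
Initial: [s0]xyyyx
Step 1: δ(s0, x) = (sA, □, L) → [sA]□□yyyx

The machine reaches the accept state sA and halts.

State sequence: s0 → sA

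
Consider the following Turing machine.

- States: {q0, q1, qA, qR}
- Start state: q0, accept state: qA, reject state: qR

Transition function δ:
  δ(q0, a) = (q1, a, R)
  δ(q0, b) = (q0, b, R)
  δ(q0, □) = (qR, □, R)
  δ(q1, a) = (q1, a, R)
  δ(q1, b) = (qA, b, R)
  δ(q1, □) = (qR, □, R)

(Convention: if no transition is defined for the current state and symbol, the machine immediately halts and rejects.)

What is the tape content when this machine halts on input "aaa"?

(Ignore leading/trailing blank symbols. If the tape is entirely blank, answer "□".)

Execution trace:
Initial: [q0]aaa
Step 1: δ(q0, a) = (q1, a, R) → a[q1]aa
Step 2: δ(q1, a) = (q1, a, R) → aa[q1]a
Step 3: δ(q1, a) = (q1, a, R) → aaa[q1]□
Step 4: δ(q1, □) = (qR, □, R) → aaa□[qR]□

The machine reaches the reject state qR and halts.

Final tape (ignoring leading/trailing blanks): aaa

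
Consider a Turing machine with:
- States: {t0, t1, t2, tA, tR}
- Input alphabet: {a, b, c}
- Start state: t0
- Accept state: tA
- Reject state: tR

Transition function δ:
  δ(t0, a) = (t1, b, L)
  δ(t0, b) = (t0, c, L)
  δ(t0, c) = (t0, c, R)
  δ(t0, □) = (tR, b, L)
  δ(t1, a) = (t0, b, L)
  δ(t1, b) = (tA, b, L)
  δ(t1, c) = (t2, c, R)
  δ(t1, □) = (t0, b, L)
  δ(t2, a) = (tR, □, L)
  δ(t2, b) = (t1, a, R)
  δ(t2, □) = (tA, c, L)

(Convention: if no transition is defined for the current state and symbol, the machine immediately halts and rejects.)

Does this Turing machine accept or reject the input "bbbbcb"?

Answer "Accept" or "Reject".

Execution trace:
Initial: [t0]bbbbcb
Step 1: δ(t0, b) = (t0, c, L) → [t0]□cbbbcb
Step 2: δ(t0, □) = (tR, b, L) → [tR]□bcbbbcb

The machine reaches the reject state tR and halts.

Answer: Reject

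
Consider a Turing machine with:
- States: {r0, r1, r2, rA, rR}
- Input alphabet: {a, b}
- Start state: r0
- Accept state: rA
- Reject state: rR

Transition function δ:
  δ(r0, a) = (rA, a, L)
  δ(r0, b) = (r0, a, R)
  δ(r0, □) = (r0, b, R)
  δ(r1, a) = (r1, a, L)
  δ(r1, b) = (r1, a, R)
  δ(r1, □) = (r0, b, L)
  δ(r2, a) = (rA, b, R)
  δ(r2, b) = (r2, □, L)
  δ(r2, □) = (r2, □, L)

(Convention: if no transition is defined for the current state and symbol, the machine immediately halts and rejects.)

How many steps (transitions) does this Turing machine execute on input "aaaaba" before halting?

Execution trace:
Initial: [r0]aaaaba
Step 1: δ(r0, a) = (rA, a, L) → [rA]□aaaaba

The machine reaches the accept state rA and halts.

The machine executed 1 step before halting.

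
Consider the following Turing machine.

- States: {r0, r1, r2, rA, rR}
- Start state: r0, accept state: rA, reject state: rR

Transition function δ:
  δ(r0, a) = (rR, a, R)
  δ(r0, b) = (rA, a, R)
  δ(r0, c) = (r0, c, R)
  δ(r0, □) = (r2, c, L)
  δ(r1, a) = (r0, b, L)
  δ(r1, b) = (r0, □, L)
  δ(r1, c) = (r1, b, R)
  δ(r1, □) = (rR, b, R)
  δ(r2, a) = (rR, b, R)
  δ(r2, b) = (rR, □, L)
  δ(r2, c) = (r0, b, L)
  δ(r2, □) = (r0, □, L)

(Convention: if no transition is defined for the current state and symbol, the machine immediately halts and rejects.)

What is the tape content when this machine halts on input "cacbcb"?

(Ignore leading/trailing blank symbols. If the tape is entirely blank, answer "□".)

Execution trace:
Initial: [r0]cacbcb
Step 1: δ(r0, c) = (r0, c, R) → c[r0]acbcb
Step 2: δ(r0, a) = (rR, a, R) → ca[rR]cbcb

The machine reaches the reject state rR and halts.

Final tape (ignoring leading/trailing blanks): cacbcb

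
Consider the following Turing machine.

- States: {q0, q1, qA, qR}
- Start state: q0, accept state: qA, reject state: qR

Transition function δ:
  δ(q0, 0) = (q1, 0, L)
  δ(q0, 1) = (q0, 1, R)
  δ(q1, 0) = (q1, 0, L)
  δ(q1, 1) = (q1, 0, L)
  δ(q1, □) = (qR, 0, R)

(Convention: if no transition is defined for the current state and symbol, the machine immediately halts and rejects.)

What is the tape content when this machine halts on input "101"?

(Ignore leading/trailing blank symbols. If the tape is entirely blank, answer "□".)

Execution trace:
Initial: [q0]101
Step 1: δ(q0, 1) = (q0, 1, R) → 1[q0]01
Step 2: δ(q0, 0) = (q1, 0, L) → [q1]101
Step 3: δ(q1, 1) = (q1, 0, L) → [q1]□001
Step 4: δ(q1, □) = (qR, 0, R) → 0[qR]001

The machine reaches the reject state qR and halts.

Final tape (ignoring leading/trailing blanks): 0001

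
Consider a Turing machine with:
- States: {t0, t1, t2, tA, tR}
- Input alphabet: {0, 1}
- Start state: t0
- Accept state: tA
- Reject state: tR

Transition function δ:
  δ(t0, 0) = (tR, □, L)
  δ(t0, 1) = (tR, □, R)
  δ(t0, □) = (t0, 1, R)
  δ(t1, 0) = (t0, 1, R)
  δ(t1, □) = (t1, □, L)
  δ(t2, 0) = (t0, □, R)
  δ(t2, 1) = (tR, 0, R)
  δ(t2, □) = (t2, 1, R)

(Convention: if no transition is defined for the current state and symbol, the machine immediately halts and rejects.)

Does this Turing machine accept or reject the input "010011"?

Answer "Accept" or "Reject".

Execution trace:
Initial: [t0]010011
Step 1: δ(t0, 0) = (tR, □, L) → [tR]□□10011

The machine reaches the reject state tR and halts.

Answer: Reject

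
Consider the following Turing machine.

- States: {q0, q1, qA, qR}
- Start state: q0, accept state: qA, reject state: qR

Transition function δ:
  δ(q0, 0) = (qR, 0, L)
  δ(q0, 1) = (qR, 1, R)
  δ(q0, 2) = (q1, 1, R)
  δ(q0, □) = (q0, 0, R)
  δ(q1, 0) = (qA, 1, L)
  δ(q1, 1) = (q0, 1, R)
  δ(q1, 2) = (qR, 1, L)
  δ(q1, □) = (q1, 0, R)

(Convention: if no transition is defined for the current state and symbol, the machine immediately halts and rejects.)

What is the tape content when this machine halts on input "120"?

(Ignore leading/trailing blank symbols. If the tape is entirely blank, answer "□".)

Execution trace:
Initial: [q0]120
Step 1: δ(q0, 1) = (qR, 1, R) → 1[qR]20

The machine reaches the reject state qR and halts.

Final tape (ignoring leading/trailing blanks): 120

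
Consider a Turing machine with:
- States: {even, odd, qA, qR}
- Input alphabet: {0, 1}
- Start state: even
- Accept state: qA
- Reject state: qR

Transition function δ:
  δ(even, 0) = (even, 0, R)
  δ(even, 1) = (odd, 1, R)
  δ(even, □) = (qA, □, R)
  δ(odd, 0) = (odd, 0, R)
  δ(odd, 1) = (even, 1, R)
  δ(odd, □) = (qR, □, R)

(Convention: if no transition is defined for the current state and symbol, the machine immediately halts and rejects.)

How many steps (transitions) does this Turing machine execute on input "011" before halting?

Execution trace:
Initial: [even]011
Step 1: δ(even, 0) = (even, 0, R) → 0[even]11
Step 2: δ(even, 1) = (odd, 1, R) → 01[odd]1
Step 3: δ(odd, 1) = (even, 1, R) → 011[even]□
Step 4: δ(even, □) = (qA, □, R) → 011□[qA]□

The machine reaches the accept state qA and halts.

The machine executed 4 steps before halting.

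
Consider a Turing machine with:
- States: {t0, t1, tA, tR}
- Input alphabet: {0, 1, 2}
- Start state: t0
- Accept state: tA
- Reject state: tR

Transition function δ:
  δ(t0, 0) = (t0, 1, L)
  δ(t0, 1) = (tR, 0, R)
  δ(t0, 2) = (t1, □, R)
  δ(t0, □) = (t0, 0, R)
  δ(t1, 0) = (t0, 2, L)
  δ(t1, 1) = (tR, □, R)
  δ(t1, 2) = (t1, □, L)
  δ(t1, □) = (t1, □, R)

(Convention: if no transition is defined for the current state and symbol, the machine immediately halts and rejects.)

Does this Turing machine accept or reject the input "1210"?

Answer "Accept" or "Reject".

Execution trace:
Initial: [t0]1210
Step 1: δ(t0, 1) = (tR, 0, R) → 0[tR]210

The machine reaches the reject state tR and halts.

Answer: Reject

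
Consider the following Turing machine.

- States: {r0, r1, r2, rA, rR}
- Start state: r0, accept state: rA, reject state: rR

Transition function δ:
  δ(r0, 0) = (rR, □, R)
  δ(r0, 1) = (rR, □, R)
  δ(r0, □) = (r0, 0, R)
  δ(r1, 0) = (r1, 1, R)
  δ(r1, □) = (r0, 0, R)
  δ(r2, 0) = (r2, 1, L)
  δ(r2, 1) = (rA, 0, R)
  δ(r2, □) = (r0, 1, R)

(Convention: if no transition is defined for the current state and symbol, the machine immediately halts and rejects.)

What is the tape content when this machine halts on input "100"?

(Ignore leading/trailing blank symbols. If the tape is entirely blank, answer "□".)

Execution trace:
Initial: [r0]100
Step 1: δ(r0, 1) = (rR, □, R) → □[rR]00

The machine reaches the reject state rR and halts.

Final tape (ignoring leading/trailing blanks): 00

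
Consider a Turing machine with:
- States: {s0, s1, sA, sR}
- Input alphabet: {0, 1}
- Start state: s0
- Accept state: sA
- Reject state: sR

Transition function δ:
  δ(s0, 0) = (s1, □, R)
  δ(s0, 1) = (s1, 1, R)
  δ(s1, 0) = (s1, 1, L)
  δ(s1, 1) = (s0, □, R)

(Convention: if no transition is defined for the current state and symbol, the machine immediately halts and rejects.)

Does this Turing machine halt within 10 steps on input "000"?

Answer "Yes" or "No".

Execution trace:
Initial: [s0]000
Step 1: δ(s0, 0) = (s1, □, R) → □[s1]00
Step 2: δ(s1, 0) = (s1, 1, L) → [s1]□10

No transition is defined for δ(s1, □). By convention the machine halts and rejects.
The machine halted after 2 steps (within the 10-step bound).

Answer: Yes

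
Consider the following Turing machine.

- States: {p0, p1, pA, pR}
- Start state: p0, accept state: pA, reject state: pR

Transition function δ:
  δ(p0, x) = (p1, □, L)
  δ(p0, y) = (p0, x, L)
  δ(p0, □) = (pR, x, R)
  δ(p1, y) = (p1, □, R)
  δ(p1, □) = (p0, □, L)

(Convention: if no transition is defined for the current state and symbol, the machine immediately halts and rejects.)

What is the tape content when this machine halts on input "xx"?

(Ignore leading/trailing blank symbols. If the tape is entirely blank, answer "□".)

Execution trace:
Initial: [p0]xx
Step 1: δ(p0, x) = (p1, □, L) → [p1]□□x
Step 2: δ(p1, □) = (p0, □, L) → [p0]□□□x
Step 3: δ(p0, □) = (pR, x, R) → x[pR]□□x

The machine reaches the reject state pR and halts.

Final tape (ignoring leading/trailing blanks): x□□x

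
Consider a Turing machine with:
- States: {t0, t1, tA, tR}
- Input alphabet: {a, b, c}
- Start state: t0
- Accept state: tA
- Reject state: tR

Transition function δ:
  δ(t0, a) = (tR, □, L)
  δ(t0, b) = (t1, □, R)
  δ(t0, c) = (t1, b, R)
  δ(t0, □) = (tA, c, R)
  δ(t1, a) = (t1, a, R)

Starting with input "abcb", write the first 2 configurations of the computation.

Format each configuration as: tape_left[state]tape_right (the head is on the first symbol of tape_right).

Transitions applied:
Step 1: δ(t0, a) = (tR, □, L)

The first 2 configurations are:
[t0]abcb ⊢ [tR]□□bcb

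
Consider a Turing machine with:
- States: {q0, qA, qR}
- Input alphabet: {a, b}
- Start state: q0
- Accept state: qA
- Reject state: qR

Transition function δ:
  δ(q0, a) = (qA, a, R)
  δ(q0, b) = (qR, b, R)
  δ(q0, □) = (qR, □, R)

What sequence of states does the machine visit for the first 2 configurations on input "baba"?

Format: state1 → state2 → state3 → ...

Execution trace:
Initial: [q0]baba
Step 1: δ(q0, b) = (qR, b, R) → b[qR]aba

The machine reaches the reject state qR and halts.

State sequence: q0 → qR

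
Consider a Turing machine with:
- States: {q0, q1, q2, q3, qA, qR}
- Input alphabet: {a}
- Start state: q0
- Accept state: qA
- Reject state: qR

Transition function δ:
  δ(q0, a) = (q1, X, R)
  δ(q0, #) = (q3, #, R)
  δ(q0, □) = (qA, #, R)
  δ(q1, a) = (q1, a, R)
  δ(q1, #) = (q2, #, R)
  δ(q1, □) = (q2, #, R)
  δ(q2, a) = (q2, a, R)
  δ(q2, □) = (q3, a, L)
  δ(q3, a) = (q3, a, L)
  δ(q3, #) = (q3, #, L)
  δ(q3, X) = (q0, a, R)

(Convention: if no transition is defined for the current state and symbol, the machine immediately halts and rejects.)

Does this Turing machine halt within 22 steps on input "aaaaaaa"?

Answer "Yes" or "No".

Execution trace:
Initial: [q0]aaaaaaa
Step 1: δ(q0, a) = (q1, X, R) → X[q1]aaaaaa
Step 2: δ(q1, a) = (q1, a, R) → Xa[q1]aaaaa
Step 3: δ(q1, a) = (q1, a, R) → Xaa[q1]aaaa
Step 4: δ(q1, a) = (q1, a, R) → Xaaa[q1]aaa
Step 5: δ(q1, a) = (q1, a, R) → Xaaaa[q1]aa
Step 6: δ(q1, a) = (q1, a, R) → Xaaaaa[q1]a
Step 7: δ(q1, a) = (q1, a, R) → Xaaaaaa[q1]□
Step 8: δ(q1, □) = (q2, #, R) → Xaaaaaa#[q2]□
Step 9: δ(q2, □) = (q3, a, L) → Xaaaaaa[q3]#a
Step 10: δ(q3, #) = (q3, #, L) → Xaaaaa[q3]a#a
Step 11: δ(q3, a) = (q3, a, L) → Xaaaa[q3]aa#a
Step 12: δ(q3, a) = (q3, a, L) → Xaaa[q3]aaa#a
Step 13: δ(q3, a) = (q3, a, L) → Xaa[q3]aaaa#a
Step 14: δ(q3, a) = (q3, a, L) → Xa[q3]aaaaa#a
Step 15: δ(q3, a) = (q3, a, L) → X[q3]aaaaaa#a
Step 16: δ(q3, a) = (q3, a, L) → [q3]Xaaaaaa#a
Step 17: δ(q3, X) = (q0, a, R) → a[q0]aaaaaa#a
Step 18: δ(q0, a) = (q1, X, R) → aX[q1]aaaaa#a
Step 19: δ(q1, a) = (q1, a, R) → aXa[q1]aaaa#a
Step 20: δ(q1, a) = (q1, a, R) → aXaa[q1]aaa#a
Step 21: δ(q1, a) = (q1, a, R) → aXaaa[q1]aa#a
Step 22: δ(q1, a) = (q1, a, R) → aXaaaa[q1]a#a

The machine has not reached a halting state after 22 steps.
The machine did not halt within the 22-step bound.

Answer: No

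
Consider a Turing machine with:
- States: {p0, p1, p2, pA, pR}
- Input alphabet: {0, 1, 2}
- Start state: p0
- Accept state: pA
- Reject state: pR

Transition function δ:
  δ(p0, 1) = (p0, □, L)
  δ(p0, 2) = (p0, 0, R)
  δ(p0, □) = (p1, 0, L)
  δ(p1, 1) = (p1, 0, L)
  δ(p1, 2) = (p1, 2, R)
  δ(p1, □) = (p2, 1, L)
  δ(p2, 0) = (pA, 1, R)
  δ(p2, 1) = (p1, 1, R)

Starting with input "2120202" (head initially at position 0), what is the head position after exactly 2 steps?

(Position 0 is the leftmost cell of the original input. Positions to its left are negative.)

Execution trace (head position shown):
Step 0: [p0]2120202  (head at position 0)
Step 1: move right → 0[p0]120202  (head at position 1)
Step 2: move left → [p0]0□20202  (head at position 0)

After 2 steps, the head is at position 0.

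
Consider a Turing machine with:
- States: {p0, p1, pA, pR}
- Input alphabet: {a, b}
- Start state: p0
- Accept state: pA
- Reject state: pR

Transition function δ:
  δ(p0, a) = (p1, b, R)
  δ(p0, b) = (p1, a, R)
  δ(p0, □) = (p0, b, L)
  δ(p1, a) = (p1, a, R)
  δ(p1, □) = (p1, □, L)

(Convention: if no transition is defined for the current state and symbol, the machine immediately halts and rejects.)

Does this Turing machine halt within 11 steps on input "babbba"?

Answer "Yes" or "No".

Execution trace:
Initial: [p0]babbba
Step 1: δ(p0, b) = (p1, a, R) → a[p1]abbba
Step 2: δ(p1, a) = (p1, a, R) → aa[p1]bbba

No transition is defined for δ(p1, b). By convention the machine halts and rejects.
The machine halted after 2 steps (within the 11-step bound).

Answer: Yes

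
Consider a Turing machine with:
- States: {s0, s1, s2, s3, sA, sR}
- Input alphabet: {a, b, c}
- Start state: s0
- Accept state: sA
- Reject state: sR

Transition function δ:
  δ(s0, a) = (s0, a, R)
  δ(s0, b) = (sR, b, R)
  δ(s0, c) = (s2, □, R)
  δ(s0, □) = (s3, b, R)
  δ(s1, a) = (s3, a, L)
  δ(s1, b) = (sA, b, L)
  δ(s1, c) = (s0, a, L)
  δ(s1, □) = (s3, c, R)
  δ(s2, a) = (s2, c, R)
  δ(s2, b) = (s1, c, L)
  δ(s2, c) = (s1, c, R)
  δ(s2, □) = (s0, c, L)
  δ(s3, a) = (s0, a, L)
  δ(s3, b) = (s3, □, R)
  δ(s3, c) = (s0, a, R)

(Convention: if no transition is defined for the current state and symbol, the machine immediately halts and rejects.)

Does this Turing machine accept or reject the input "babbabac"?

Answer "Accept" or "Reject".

Execution trace:
Initial: [s0]babbabac
Step 1: δ(s0, b) = (sR, b, R) → b[sR]abbabac

The machine reaches the reject state sR and halts.

Answer: Reject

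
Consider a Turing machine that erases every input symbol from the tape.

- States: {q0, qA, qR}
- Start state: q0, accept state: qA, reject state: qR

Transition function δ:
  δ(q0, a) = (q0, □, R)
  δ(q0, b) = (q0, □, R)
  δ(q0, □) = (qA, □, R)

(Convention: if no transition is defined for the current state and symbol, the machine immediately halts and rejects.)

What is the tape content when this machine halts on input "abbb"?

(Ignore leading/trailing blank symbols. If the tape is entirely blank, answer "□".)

Execution trace:
Initial: [q0]abbb
Step 1: δ(q0, a) = (q0, □, R) → □[q0]bbb
Step 2: δ(q0, b) = (q0, □, R) → □□[q0]bb
Step 3: δ(q0, b) = (q0, □, R) → □□□[q0]b
Step 4: δ(q0, b) = (q0, □, R) → □□□□[q0]□
Step 5: δ(q0, □) = (qA, □, R) → □□□□□[qA]□

The machine reaches the accept state qA and halts.

Final tape (ignoring leading/trailing blanks): □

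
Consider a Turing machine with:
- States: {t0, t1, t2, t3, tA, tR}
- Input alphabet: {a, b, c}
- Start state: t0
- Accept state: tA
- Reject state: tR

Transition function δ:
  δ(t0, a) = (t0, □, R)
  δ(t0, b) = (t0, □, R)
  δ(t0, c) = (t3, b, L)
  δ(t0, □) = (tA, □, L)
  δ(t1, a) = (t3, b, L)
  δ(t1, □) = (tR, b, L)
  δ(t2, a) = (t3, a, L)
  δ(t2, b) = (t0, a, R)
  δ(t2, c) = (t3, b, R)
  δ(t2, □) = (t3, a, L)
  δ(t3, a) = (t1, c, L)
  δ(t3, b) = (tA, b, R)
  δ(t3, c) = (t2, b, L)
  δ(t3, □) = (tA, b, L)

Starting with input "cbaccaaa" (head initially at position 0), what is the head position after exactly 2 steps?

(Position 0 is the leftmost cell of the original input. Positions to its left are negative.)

Execution trace (head position shown):
Step 0: [t0]cbaccaaa  (head at position 0)
Step 1: move left → [t3]□bbaccaaa  (head at position -1)
Step 2: move left → [tA]□bbbaccaaa  (head at position -2)

After 2 steps, the head is at position -2.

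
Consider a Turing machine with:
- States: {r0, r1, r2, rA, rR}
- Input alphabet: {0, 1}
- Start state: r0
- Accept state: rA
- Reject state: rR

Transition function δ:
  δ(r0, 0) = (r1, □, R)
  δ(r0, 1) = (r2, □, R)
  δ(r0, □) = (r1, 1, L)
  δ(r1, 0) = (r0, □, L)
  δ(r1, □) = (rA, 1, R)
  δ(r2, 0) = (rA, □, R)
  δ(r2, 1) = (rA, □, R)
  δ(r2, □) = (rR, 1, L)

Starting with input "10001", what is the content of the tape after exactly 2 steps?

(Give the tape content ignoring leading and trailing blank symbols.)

Execution trace:
Initial: [r0]10001
Step 1: δ(r0, 1) = (r2, □, R) → □[r2]0001
Step 2: δ(r2, 0) = (rA, □, R) → □□[rA]001

The machine reaches the accept state rA and halts.

After 2 steps, the tape (ignoring leading/trailing blanks) is: 001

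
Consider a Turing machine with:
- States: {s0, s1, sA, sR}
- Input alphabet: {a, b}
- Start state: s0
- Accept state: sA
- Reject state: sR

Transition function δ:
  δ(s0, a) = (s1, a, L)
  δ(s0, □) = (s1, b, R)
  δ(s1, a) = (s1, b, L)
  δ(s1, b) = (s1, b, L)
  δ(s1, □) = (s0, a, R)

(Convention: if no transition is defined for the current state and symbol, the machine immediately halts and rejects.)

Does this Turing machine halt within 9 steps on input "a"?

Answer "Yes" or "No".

Execution trace:
Initial: [s0]a
Step 1: δ(s0, a) = (s1, a, L) → [s1]□a
Step 2: δ(s1, □) = (s0, a, R) → a[s0]a
Step 3: δ(s0, a) = (s1, a, L) → [s1]aa
Step 4: δ(s1, a) = (s1, b, L) → [s1]□ba
Step 5: δ(s1, □) = (s0, a, R) → a[s0]ba

No transition is defined for δ(s0, b). By convention the machine halts and rejects.
The machine halted after 5 steps (within the 9-step bound).

Answer: Yes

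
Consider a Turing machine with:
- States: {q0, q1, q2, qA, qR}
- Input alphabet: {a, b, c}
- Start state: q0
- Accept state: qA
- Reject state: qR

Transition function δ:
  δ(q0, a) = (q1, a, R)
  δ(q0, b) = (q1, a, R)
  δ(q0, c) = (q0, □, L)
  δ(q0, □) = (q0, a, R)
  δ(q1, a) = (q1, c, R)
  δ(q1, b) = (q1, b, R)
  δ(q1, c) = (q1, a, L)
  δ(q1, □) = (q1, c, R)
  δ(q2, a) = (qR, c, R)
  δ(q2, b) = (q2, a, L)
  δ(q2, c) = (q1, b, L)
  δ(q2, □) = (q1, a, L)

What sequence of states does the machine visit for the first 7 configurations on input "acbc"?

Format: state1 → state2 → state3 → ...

Execution trace:
Initial: [q0]acbc
Step 1: δ(q0, a) = (q1, a, R) → a[q1]cbc
Step 2: δ(q1, c) = (q1, a, L) → [q1]aabc
Step 3: δ(q1, a) = (q1, c, R) → c[q1]abc
Step 4: δ(q1, a) = (q1, c, R) → cc[q1]bc
Step 5: δ(q1, b) = (q1, b, R) → ccb[q1]c
Step 6: δ(q1, c) = (q1, a, L) → cc[q1]ba

State sequence: q0 → q1 → q1 → q1 → q1 → q1 → q1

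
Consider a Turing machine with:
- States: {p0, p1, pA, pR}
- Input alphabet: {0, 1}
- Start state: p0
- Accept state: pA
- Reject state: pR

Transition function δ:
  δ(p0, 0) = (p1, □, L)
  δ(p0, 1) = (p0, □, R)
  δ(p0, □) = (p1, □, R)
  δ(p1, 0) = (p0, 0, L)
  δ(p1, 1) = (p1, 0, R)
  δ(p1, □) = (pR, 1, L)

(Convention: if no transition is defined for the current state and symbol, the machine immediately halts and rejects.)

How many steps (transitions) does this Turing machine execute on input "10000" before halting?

Execution trace:
Initial: [p0]10000
Step 1: δ(p0, 1) = (p0, □, R) → □[p0]0000
Step 2: δ(p0, 0) = (p1, □, L) → [p1]□□000
Step 3: δ(p1, □) = (pR, 1, L) → [pR]□1□000

The machine reaches the reject state pR and halts.

The machine executed 3 steps before halting.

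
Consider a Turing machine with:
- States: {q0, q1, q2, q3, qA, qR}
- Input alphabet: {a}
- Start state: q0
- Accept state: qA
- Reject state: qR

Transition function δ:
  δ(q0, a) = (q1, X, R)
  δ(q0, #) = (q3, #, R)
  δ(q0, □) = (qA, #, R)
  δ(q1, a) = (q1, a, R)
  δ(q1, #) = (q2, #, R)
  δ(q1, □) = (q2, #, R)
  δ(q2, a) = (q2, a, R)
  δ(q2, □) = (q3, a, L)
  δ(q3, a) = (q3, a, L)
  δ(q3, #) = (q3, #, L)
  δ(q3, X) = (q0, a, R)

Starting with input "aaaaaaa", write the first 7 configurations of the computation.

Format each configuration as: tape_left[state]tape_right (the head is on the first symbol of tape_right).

Transitions applied:
Step 1: δ(q0, a) = (q1, X, R)
Step 2: δ(q1, a) = (q1, a, R)
Step 3: δ(q1, a) = (q1, a, R)
Step 4: δ(q1, a) = (q1, a, R)
Step 5: δ(q1, a) = (q1, a, R)
Step 6: δ(q1, a) = (q1, a, R)

The first 7 configurations are:
[q0]aaaaaaa ⊢ X[q1]aaaaaa ⊢ Xa[q1]aaaaa ⊢ Xaa[q1]aaaa ⊢ Xaaa[q1]aaa ⊢ Xaaaa[q1]aa ⊢ Xaaaaa[q1]a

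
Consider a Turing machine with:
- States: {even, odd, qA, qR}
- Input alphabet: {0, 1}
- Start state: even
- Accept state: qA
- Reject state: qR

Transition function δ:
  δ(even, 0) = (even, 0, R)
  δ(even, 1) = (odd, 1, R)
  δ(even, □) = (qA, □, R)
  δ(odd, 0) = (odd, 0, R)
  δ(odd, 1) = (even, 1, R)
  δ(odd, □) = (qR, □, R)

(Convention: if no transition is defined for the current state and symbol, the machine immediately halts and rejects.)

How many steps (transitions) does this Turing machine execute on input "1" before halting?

Execution trace:
Initial: [even]1
Step 1: δ(even, 1) = (odd, 1, R) → 1[odd]□
Step 2: δ(odd, □) = (qR, □, R) → 1□[qR]□

The machine reaches the reject state qR and halts.

The machine executed 2 steps before halting.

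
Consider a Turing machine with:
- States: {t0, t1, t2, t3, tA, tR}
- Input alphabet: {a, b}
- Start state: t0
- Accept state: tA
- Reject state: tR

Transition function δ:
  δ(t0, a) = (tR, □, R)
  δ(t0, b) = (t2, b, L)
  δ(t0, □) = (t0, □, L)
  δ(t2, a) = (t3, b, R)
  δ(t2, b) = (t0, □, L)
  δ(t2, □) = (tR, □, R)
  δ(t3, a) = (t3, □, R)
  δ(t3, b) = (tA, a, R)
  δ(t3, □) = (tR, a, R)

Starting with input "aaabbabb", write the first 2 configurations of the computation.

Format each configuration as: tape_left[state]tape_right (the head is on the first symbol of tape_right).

Transitions applied:
Step 1: δ(t0, a) = (tR, □, R)

The first 2 configurations are:
[t0]aaabbabb ⊢ □[tR]aabbabb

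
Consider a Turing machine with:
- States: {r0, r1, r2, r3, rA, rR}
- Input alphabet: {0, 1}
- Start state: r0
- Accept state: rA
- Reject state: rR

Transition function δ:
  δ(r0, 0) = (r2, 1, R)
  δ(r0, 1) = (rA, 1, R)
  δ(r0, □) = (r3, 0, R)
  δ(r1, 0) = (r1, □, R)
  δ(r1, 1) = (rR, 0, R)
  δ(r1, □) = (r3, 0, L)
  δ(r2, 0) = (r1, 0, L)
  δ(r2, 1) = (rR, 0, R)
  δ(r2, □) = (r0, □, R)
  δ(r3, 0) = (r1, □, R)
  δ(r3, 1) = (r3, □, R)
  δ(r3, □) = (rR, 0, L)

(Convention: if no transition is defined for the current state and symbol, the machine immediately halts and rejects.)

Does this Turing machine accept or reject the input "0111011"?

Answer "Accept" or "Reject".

Execution trace:
Initial: [r0]0111011
Step 1: δ(r0, 0) = (r2, 1, R) → 1[r2]111011
Step 2: δ(r2, 1) = (rR, 0, R) → 10[rR]11011

The machine reaches the reject state rR and halts.

Answer: Reject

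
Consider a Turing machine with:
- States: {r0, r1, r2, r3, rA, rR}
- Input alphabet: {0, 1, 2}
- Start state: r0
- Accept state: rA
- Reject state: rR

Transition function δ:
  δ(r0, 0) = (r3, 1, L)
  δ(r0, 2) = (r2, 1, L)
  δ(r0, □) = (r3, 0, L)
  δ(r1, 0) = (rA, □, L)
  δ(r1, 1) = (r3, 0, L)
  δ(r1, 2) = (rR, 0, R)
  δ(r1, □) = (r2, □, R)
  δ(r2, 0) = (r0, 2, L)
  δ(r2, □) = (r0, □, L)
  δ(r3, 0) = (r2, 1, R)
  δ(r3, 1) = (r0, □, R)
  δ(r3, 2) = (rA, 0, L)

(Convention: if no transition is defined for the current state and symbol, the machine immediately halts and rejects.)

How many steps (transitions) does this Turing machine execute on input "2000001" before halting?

Execution trace:
Initial: [r0]2000001
Step 1: δ(r0, 2) = (r2, 1, L) → [r2]□1000001
Step 2: δ(r2, □) = (r0, □, L) → [r0]□□1000001
Step 3: δ(r0, □) = (r3, 0, L) → [r3]□0□1000001

No transition is defined for δ(r3, □). By convention the machine halts and rejects.

The machine executed 3 steps before halting.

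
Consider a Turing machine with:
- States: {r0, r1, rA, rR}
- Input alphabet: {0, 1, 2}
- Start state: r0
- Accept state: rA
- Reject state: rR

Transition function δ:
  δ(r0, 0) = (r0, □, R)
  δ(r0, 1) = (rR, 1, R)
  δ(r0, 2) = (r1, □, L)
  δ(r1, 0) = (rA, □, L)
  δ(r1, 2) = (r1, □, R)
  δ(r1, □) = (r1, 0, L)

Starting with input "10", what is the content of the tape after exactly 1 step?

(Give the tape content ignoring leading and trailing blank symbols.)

Execution trace:
Initial: [r0]10
Step 1: δ(r0, 1) = (rR, 1, R) → 1[rR]0

The machine reaches the reject state rR and halts.

After 1 step, the tape (ignoring leading/trailing blanks) is: 10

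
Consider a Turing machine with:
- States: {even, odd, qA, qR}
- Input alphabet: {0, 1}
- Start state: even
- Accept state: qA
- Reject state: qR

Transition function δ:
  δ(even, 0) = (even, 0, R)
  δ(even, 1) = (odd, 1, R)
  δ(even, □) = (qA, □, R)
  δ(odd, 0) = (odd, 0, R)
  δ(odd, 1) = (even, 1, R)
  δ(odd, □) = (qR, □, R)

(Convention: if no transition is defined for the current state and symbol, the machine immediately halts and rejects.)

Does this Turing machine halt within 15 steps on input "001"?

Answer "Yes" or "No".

Execution trace:
Initial: [even]001
Step 1: δ(even, 0) = (even, 0, R) → 0[even]01
Step 2: δ(even, 0) = (even, 0, R) → 00[even]1
Step 3: δ(even, 1) = (odd, 1, R) → 001[odd]□
Step 4: δ(odd, □) = (qR, □, R) → 001□[qR]□

The machine reaches the reject state qR and halts.
The machine halted after 4 steps (within the 15-step bound).

Answer: Yes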